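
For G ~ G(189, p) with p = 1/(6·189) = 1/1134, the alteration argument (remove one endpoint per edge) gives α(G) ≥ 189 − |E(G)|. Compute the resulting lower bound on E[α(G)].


E[|E(G)|] = C(189, 2)·p = 17766 · (1/1134) = 47/3.
E[α(G)] ≥ n − E[|E(G)|] = 189 − 47/3 = 520/3.
Numerically: ≈ 173.33333.
(This is only a lower bound; the true E[α(G)] may be larger.)

E[α(G)] ≥ 520/3 ≈ 173.33333.


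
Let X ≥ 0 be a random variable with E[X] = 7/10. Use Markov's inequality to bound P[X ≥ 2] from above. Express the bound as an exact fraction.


μ = E[X] = 7/10, a = 2.
Markov: P[X ≥ 2] ≤ μ/a = (7/10)/2 = 7/20.
Numerically: ≈ 0.35000.
(Since a = 2 > μ = 0.70000, the bound 7/20 is < 1 and informative.)

P[X ≥ 2] ≤ 7/20 ≈ 0.35000.


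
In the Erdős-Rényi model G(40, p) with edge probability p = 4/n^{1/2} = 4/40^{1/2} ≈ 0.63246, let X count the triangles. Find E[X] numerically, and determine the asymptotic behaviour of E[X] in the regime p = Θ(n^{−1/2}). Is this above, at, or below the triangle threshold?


Number of potential triangles: C(40, 3) = 9880.
Each occurs with probability p³ ≈ (0.63246)³ ≈ 2.5298221e-01.
By linearity: E[X] = C(40, 3)·p³ ≈ 9880 · 2.5298221e-01 ≈ 2499.46426.
Since α = 1/2 < 1, p = c/n^{1/2} ≫ 1/n is above the triangle threshold p ~ 1/n. Asymptotically E[X] ~ (c³/6)·n^{3(1−α)} = (4³/6)·n^{1.5} → ∞; triangles are abundant w.h.p.

E[X] ≈ 2499.46426; in regime p = Θ(1/n^{1/2}) E[X] diverges (above the triangle threshold p ~ 1/n).


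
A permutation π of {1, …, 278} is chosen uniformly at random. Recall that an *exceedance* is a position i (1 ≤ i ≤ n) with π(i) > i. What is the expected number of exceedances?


Write X = Σ_{i=1}^{278} X_i, where X_i = 1_{π(i) > i}.
For each fixed i, π(i) is uniform over {1, …, 278} (marginal of a uniform permutation), so P[π(i) > i] = (n − i)/n. Summing: Σ_{i=1}^{278} (n − i)/n = (0 + 1 + … + 277)/278 = 278(278 − 1)/(2·278) = (278 − 1)/2.
Hence E[X] = Σ_{i=1}^{278} (278 − i)/278 = 277/2 ≈ 138.5000.

E[X] = 277/2 = 138.5000.


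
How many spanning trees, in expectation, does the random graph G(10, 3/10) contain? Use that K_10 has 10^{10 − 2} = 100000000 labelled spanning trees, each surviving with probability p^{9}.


K_10 has 10^{10 − 2} = 100000000 labelled spanning trees.
For each such spanning tree H, let X_H = 1 if all 9 edges of H are present in G. Then P[X_H = 1] = p^{9} = (3/10)^{9} = 19683/1000000000.
By linearity of expectation: E[X] = Σ_H E[X_H] = 100000000 · p^{9} = 100000000 · 19683/1000000000 = 19683/10.
Numerically: E[X] ≈ 1968.3.

E[X] = 100000000 · (3/10)^{9} = 19683/10 ≈ 1968.3.


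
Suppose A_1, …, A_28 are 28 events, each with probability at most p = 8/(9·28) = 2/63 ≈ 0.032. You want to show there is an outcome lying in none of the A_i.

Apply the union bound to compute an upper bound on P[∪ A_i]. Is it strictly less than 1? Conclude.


Union bound: P[∪_{i=1}^{28} A_i] ≤ Σ_i P[A_i] ≤ 28·p = 28·(2/63) = 8/9.
Numerically: 8/9 ≈ 0.889.
Is 8/9 < 1? YES.
Since P[∪ A_i] ≤ 8/9 < 1, the complement has P[∩ A_i^c] ≥ 1 − 8/9 = 1/9 > 0, so some outcome avoids every A_i.

28·p = 8/9 ≈ 0.889; existence CERTIFIED by the union bound.


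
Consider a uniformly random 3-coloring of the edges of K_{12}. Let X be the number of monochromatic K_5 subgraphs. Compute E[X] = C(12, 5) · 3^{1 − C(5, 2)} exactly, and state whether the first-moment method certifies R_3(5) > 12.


E[X] = C(12, 5) · 3^{1 − 10} = 792 · 3^{−9} = 792/19683.
As a reduced fraction: E[X] = 88/2187 ≈ 0.0402.
Is E[X] < 1? YES.
Since E[X] < 1, there exists a 3-coloring of K_{12} with no monochromatic K_5; hence R_3(5) > 12.

E[X] = 88/2187 ≈ 0.0402; E[X] < 1, so R_3(5) > 12.


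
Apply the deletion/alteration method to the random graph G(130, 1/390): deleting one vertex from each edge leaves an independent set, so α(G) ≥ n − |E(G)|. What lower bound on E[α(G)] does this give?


E[|E(G)|] = C(130, 2)·p = 8385 · (1/390) = 43/2.
E[α(G)] ≥ n − E[|E(G)|] = 130 − 43/2 = 217/2.
Numerically: ≈ 108.500000.
(This is only a lower bound; the true E[α(G)] may be larger.)

E[α(G)] ≥ 217/2 ≈ 108.500000.


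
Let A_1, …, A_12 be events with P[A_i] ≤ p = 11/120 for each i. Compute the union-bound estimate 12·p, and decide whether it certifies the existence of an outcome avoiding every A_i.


Union bound: P[∪_{i=1}^{12} A_i] ≤ Σ_i P[A_i] ≤ 12·p = 12·(11/120) = 11/10.
Numerically: 11/10 ≈ 1.1000000.
Is 11/10 < 1? NO.
Since the bound 11/10 is ≥ 1, the union bound is uninformative here; it does NOT by itself certify existence.

12·p = 11/10 ≈ 1.1000000; existence NOT certified by the union bound.


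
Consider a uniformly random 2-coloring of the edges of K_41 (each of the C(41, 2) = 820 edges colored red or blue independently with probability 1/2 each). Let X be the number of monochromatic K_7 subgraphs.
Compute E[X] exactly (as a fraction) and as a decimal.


Let X = Σ_S X_S over the C(41, 7) = 22481940 subsets S of size 7, where X_S = 1 if the K_7 on S is monochromatic.
For a fixed S, the K_7 on S has C(7, 2) = 21 edges. P[all 21 edges red] = (1/2)^21, and likewise for blue, so P[monochromatic] = 2·(1/2)^21 = 2^{1 − 21} = 1/1048576.
By linearity of expectation: E[X] = C(41, 7) · 2^{1 − 21} = 22481940 · 1/1048576 = 5620485/262144.
Numerically: E[X] ≈ 21.440449.

E[X] = C(41,7)·2^(1−C(7,2)) = 5620485/262144 ≈ 21.440449.


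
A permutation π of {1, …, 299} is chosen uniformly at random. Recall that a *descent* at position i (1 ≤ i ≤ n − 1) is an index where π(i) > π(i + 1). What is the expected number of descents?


Write X = Σ X_I over i = 1, …, 298, with X_I the indicator of one descent.
There are 298 indicators.
For each fixed i, the pair (π(i), π(i+1)) is a uniformly random ordered pair of distinct values from {1, …, 299}; by symmetry P[π(i) > π(i+1)] = 1/2.
By linearity: E[X] = 298 · (1/2) = (299 − 1) · (1/2) = 149 ≈ 149.000000.

E[X] = 149 = 149.000000.


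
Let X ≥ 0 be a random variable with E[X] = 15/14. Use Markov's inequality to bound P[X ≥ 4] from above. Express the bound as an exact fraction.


μ = E[X] = 15/14, a = 4.
Markov: P[X ≥ 4] ≤ μ/a = (15/14)/4 = 15/56.
Numerically: ≈ 0.26786.
(Since a = 4 > μ = 1.07143, the bound 15/56 is < 1 and informative.)

P[X ≥ 4] ≤ 15/56 ≈ 0.26786.


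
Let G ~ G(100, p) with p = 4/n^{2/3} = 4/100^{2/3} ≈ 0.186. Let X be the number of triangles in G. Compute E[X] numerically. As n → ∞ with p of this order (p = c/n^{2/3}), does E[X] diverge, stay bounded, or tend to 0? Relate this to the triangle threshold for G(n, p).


Number of potential triangles: C(100, 3) = 161700.
Each occurs with probability p³ ≈ (0.186)³ ≈ 6.40000e-03.
By linearity: E[X] = C(100, 3)·p³ ≈ 161700 · 6.40000e-03 ≈ 1034.880.
Since α = 2/3 < 1, p = c/n^{2/3} ≫ 1/n is above the triangle threshold p ~ 1/n. Asymptotically E[X] ~ (c³/6)·n^{3(1−α)} = (4³/6)·n^{1} → ∞; triangles are abundant w.h.p.

E[X] ≈ 1034.880; in regime p = Θ(1/n^{2/3}) E[X] diverges (above the triangle threshold p ~ 1/n).


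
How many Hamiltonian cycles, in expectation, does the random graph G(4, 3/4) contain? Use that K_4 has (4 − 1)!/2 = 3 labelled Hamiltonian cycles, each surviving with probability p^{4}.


K_4 has (4 − 1)!/2 = 3 labelled Hamiltonian cycles.
For each such Hamiltonian cycle H, let X_H = 1 if all 4 edges of H are present in G. Then P[X_H = 1] = p^{4} = (3/4)^{4} = 81/256.
Summing the indicators: E[X] = Σ_H E[X_H] = 3 · p^{4} = 3 · 81/256 = 243/256.
Numerically: E[X] ≈ 0.949.

E[X] = 3 · (3/4)^{4} = 243/256 ≈ 0.949.


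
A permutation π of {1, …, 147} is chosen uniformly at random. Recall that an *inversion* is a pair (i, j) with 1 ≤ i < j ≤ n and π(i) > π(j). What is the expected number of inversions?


Write X = Σ X_I over the C(147, 2) = 10731 pairs i < j, with X_I the indicator of one inversion.
There are 10731 indicators.
For each fixed pair i < j, the values π(i) and π(j) are two distinct elements of {1, …, 147} in uniformly random order; by symmetry P[π(i) > π(j)] = 1/2.
By linearity: E[X] = 10731 · (1/2) = C(147, 2) · (1/2) = 10731/2 = 10731/2 ≈ 5365.500.

E[X] = 10731/2 = 5365.500.


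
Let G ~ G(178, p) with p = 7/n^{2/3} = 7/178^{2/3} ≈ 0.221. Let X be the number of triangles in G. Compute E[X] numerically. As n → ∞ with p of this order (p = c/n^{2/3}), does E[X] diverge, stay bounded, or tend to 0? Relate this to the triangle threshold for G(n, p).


Number of potential triangles: C(178, 3) = 924176.
Each occurs with probability p³ ≈ (0.221)³ ≈ 1.08257e-02.
By linearity: E[X] = C(178, 3)·p³ ≈ 924176 · 1.08257e-02 ≈ 10004.809.
Since α = 2/3 < 1, p = c/n^{2/3} ≫ 1/n is above the triangle threshold p ~ 1/n. Asymptotically E[X] ~ (c³/6)·n^{3(1−α)} = (7³/6)·n^{1} → ∞; triangles are abundant w.h.p.

E[X] ≈ 10004.809; in regime p = Θ(1/n^{2/3}) E[X] diverges (above the triangle threshold p ~ 1/n).


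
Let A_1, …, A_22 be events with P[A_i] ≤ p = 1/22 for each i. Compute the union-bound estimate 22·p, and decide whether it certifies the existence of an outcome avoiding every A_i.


Union bound: P[∪_{i=1}^{22} A_i] ≤ Σ_i P[A_i] ≤ 22·p = 22·(1/22) = 1.
Numerically: 1 ≈ 1.000.
Is 1 < 1? NO.
Since the bound 1 is ≥ 1, the union bound is uninformative here; it does NOT by itself certify existence.

22·p = 1 ≈ 1.000; existence NOT certified by the union bound.


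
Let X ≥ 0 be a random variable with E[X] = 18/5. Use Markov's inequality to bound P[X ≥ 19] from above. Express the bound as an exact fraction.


μ = E[X] = 18/5, a = 19.
Markov: P[X ≥ 19] ≤ μ/a = (18/5)/19 = 18/95.
Numerically: ≈ 0.1895.
(Since a = 19 > μ = 3.6000, the bound 18/95 is < 1 and informative.)

P[X ≥ 19] ≤ 18/95 ≈ 0.1895.


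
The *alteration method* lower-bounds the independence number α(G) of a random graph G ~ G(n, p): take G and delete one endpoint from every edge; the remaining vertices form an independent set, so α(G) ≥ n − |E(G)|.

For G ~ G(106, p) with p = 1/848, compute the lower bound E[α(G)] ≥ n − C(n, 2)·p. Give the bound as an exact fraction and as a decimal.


E[|E(G)|] = C(106, 2)·p = 5565 · (1/848) = 105/16.
E[α(G)] ≥ n − E[|E(G)|] = 106 − 105/16 = 1591/16.
Numerically: ≈ 99.43750.
(This is only a lower bound; the true E[α(G)] may be larger.)

E[α(G)] ≥ 1591/16 ≈ 99.43750.


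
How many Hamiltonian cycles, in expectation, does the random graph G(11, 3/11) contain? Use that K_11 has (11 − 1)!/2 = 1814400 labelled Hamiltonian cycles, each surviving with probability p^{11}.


K_11 has (11 − 1)!/2 = 1814400 labelled Hamiltonian cycles.
For each such Hamiltonian cycle H, let X_H = 1 if all 11 edges of H are present in G. Then P[X_H = 1] = p^{11} = (3/11)^{11} = 177147/285311670611.
Summing the indicators: E[X] = Σ_H E[X_H] = 1814400 · p^{11} = 1814400 · 177147/285311670611 = 321415516800/285311670611.
Numerically: E[X] ≈ 1.13.

E[X] = 1814400 · (3/11)^{11} = 321415516800/285311670611 ≈ 1.13.


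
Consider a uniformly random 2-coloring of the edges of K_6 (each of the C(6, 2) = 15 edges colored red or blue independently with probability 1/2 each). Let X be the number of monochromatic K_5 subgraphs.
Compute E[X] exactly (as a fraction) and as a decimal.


Let X = Σ_S X_S over the C(6, 5) = 6 subsets S of size 5, where X_S = 1 if the K_5 on S is monochromatic.
For a fixed S, the K_5 on S has C(5, 2) = 10 edges. P[all 10 edges red] = (1/2)^10, and likewise for blue, so P[monochromatic] = 2·(1/2)^10 = 2^{1 − 10} = 1/512.
By linearity of expectation: E[X] = C(6, 5) · 2^{1 − 10} = 6 · 1/512 = 3/256.
Numerically: E[X] ≈ 0.011719.

E[X] = C(6,5)·2^(1−C(5,2)) = 3/256 ≈ 0.011719.


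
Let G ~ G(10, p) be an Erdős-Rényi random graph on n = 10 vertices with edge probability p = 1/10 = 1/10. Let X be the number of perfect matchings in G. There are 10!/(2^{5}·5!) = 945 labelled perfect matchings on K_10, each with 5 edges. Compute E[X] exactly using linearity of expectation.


K_10 has 10!/(2^{5}·5!) = 945 labelled perfect matchings.
For each such perfect matching H, let X_H = 1 if all 5 edges of H are present in G. Then P[X_H = 1] = p^{5} = (1/10)^{5} = 1/100000.
By linearity of expectation: E[X] = Σ_H E[X_H] = 945 · p^{5} = 945 · 1/100000 = 189/20000.
Numerically: E[X] ≈ 0.00945.

E[X] = 945 · (1/10)^{5} = 189/20000 ≈ 0.00945.


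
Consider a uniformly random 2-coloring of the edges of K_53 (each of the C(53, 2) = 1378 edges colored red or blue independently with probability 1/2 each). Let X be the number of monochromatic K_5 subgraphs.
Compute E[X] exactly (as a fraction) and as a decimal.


Let X = Σ_S X_S over the C(53, 5) = 2869685 subsets S of size 5, where X_S = 1 if the K_5 on S is monochromatic.
For a fixed S, the K_5 on S has C(5, 2) = 10 edges. P[all 10 edges red] = (1/2)^10, and likewise for blue, so P[monochromatic] = 2·(1/2)^10 = 2^{1 − 10} = 1/512.
Summing: E[X] = C(53, 5) · 2^{1 − 10} = 2869685 · 1/512 = 2869685/512.
Numerically: E[X] ≈ 5604.85352.

E[X] = C(53,5)·2^(1−C(5,2)) = 2869685/512 ≈ 5604.85352.


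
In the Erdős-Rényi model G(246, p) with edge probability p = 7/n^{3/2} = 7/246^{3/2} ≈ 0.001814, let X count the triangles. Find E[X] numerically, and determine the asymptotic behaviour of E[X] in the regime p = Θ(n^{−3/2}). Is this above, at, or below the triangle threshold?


Number of potential triangles: C(246, 3) = 2450980.
Each occurs with probability p³ ≈ (0.001814)³ ≈ 5.971537e-09.
By linearity: E[X] = C(246, 3)·p³ ≈ 2450980 · 5.971537e-09 ≈ 0.0146.
Since α = 3/2 > 1, p = c/n^{3/2} = o(1/n) is below the triangle threshold p ~ 1/n. Asymptotically E[X] ~ (c³/6)·n^{3(1−α)} = (7³/6)·n^{-1.5} → 0, so by Markov's inequality G has no triangles w.h.p.

E[X] ≈ 0.0146; in regime p = Θ(1/n^{3/2}) E[X] tends to 0 (below the triangle threshold p ~ 1/n).


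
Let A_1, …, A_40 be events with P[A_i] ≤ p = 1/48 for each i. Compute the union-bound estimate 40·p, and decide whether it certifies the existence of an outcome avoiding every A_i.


Union bound: P[∪_{i=1}^{40} A_i] ≤ Σ_i P[A_i] ≤ 40·p = 40·(1/48) = 5/6.
Numerically: 5/6 ≈ 0.83333.
Is 5/6 < 1? YES.
Since P[∪ A_i] ≤ 5/6 < 1, the complement has P[∩ A_i^c] ≥ 1 − 5/6 = 1/6 > 0, so some outcome avoids every A_i.

40·p = 5/6 ≈ 0.83333; existence CERTIFIED by the union bound.


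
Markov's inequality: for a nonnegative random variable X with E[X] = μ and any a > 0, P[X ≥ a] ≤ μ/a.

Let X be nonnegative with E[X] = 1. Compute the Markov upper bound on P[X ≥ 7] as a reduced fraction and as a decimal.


μ = E[X] = 1, a = 7.
Markov: P[X ≥ 7] ≤ μ/a = (1)/7 = 1/7.
Numerically: ≈ 0.143.
(Since a = 7 > μ = 1.000, the bound 1/7 is < 1 and informative.)

P[X ≥ 7] ≤ 1/7 ≈ 0.143.


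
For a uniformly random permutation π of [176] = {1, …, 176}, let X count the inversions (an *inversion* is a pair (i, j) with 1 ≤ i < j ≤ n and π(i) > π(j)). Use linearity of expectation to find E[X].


Write X = Σ X_I over the C(176, 2) = 15400 pairs i < j, with X_I the indicator of one inversion.
There are 15400 indicators.
For each fixed pair i < j, the values π(i) and π(j) are two distinct elements of {1, …, 176} in uniformly random order; by symmetry P[π(i) > π(j)] = 1/2.
By linearity: E[X] = 15400 · (1/2) = C(176, 2) · (1/2) = 15400/2 = 7700 ≈ 7700.000000.

E[X] = 7700 = 7700.000000.


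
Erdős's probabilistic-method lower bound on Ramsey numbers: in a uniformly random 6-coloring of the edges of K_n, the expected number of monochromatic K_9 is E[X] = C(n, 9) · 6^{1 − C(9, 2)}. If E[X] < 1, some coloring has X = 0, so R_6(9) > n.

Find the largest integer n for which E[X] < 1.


We need C(n, 9) · 6^{1 − 36} < 1, i.e. C(n, 9) < 6^{36 − 1} = 1719070799748422591028658176.
Check values of n near the boundary:
  n = 4406: C(4406, 9) = 1710356485221788389505285700; 1710356485221788389505285700 < 1719070799748422591028658176? YES
  n = 4407: C(4407, 9) = 1713856532599459170657070050; 1713856532599459170657070050 < 1719070799748422591028658176? YES
  n = 4408: C(4408, 9) = 1717362945146264156457459600; 1717362945146264156457459600 < 1719070799748422591028658176? YES
  n = 4409: C(4409, 9) = 1720875732988608787686577131; 1720875732988608787686577131 < 1719070799748422591028658176? NO
The largest n with C(n, 9) < 1719070799748422591028658176 is n = 4408 (where E[X] = 35778394690547169926197075/35813974994758803979763712 ≈ 0.9990065). Hence R_6(9) > 4408, i.e. R_6(9) ≥ 4409.

Largest n = 4408; hence R_6(9) > 4408.


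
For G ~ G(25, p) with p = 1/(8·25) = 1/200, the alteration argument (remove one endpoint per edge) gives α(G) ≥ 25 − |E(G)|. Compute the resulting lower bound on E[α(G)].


E[|E(G)|] = C(25, 2)·p = 300 · (1/200) = 3/2.
E[α(G)] ≥ n − E[|E(G)|] = 25 − 3/2 = 47/2.
Numerically: ≈ 23.500000.
(This is only a lower bound; the true E[α(G)] may be larger.)

E[α(G)] ≥ 47/2 ≈ 23.500000.


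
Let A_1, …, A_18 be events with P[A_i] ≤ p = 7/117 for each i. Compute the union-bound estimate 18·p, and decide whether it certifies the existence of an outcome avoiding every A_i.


Union bound: P[∪_{i=1}^{18} A_i] ≤ Σ_i P[A_i] ≤ 18·p = 18·(7/117) = 14/13.
Numerically: 14/13 ≈ 1.07692.
Is 14/13 < 1? NO.
Since the bound 14/13 is ≥ 1, the union bound is uninformative here; it does NOT by itself certify existence.

18·p = 14/13 ≈ 1.07692; existence NOT certified by the union bound.


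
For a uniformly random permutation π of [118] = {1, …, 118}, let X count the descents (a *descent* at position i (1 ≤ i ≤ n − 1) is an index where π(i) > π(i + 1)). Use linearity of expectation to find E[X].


Write X = Σ X_I over i = 1, …, 117, with X_I the indicator of one descent.
There are 117 indicators.
For each fixed i, the pair (π(i), π(i+1)) is a uniformly random ordered pair of distinct values from {1, …, 118}; by symmetry P[π(i) > π(i+1)] = 1/2.
By linearity: E[X] = 117 · (1/2) = (118 − 1) · (1/2) = 117/2 ≈ 58.500.

E[X] = 117/2 = 58.500.


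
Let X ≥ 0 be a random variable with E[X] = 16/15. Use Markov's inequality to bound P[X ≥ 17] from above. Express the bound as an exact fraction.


μ = E[X] = 16/15, a = 17.
Markov: P[X ≥ 17] ≤ μ/a = (16/15)/17 = 16/255.
Numerically: ≈ 0.062745.
(Since a = 17 > μ = 1.066667, the bound 16/255 is < 1 and informative.)

P[X ≥ 17] ≤ 16/255 ≈ 0.062745.


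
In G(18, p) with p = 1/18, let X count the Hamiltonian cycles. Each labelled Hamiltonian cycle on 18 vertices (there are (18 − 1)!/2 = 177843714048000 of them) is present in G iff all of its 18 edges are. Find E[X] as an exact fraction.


K_18 has (18 − 1)!/2 = 177843714048000 labelled Hamiltonian cycles.
For each such Hamiltonian cycle H, let X_H = 1 if all 18 edges of H are present in G. Then P[X_H = 1] = p^{18} = (1/18)^{18} = 1/39346408075296537575424.
Summing the indicators: E[X] = Σ_H E[X_H] = 177843714048000 · p^{18} = 177843714048000 · 1/39346408075296537575424 = 14889875/3294258113514384.
Numerically: E[X] ≈ 4.52e-09.

E[X] = 177843714048000 · (1/18)^{18} = 14889875/3294258113514384 ≈ 4.52e-09.


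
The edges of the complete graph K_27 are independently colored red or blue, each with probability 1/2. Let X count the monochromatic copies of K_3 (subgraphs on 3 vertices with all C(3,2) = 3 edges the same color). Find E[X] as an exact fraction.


Let X = Σ_S X_S over the C(27, 3) = 2925 subsets S of size 3, where X_S = 1 if the K_3 on S is monochromatic.
For a fixed S, the K_3 on S has C(3, 2) = 3 edges. P[all 3 edges red] = (1/2)^3, and likewise for blue, so P[monochromatic] = 2·(1/2)^3 = 2^{1 − 3} = 1/4.
By linearity of expectation: E[X] = C(27, 3) · 2^{1 − 3} = 2925 · 1/4 = 2925/4.
Numerically: E[X] ≈ 731.250.

E[X] = C(27,3)·2^(1−C(3,2)) = 2925/4 ≈ 731.250.


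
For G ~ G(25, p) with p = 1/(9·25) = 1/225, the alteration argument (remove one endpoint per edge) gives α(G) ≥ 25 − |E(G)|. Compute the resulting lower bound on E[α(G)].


E[|E(G)|] = C(25, 2)·p = 300 · (1/225) = 4/3.
E[α(G)] ≥ n − E[|E(G)|] = 25 − 4/3 = 71/3.
Numerically: ≈ 23.666667.
(This is only a lower bound; the true E[α(G)] may be larger.)

E[α(G)] ≥ 71/3 ≈ 23.666667.


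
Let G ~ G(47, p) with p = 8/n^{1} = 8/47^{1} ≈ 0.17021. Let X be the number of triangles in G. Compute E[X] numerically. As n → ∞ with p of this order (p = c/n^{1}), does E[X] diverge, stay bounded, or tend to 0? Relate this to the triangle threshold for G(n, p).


Number of potential triangles: C(47, 3) = 16215.
Each occurs with probability p³ ≈ (0.17021)³ ≈ 4.9314699e-03.
By linearity: E[X] = C(47, 3)·p³ ≈ 16215 · 4.9314699e-03 ≈ 79.96378.
Here α = 1, so p = 8/n is exactly at the triangle threshold p ~ 1/n. Asymptotically E[X] → c³/6 = 8³/6 = 256/3 ≈ 85.33333, a bounded constant. In this regime the triangle count is asymptotically Poisson(c³/6).

E[X] ≈ 79.96378; in regime p = Θ(1/n^{1}) E[X] stays bounded (at the triangle threshold p ~ 1/n).


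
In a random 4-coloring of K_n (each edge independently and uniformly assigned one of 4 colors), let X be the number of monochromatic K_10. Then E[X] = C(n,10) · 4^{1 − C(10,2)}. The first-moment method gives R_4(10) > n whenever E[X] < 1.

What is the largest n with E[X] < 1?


We need C(n, 10) · 4^{1 − 45} < 1, i.e. C(n, 10) < 4^{45 − 1} = 309485009821345068724781056.
Check values of n near the boundary:
  n = 2022: C(2022, 10) = 307870445231474093395937796; 307870445231474093395937796 < 309485009821345068724781056? YES
  n = 2023: C(2023, 10) = 309399856285778485315440716; 309399856285778485315440716 < 309485009821345068724781056? YES
  n = 2024: C(2024, 10) = 310936101848269937576192656; 310936101848269937576192656 < 309485009821345068724781056? NO
The largest n with C(n, 10) < 309485009821345068724781056 is n = 2023 (where E[X] = 77349964071444621328860179/77371252455336267181195264 ≈ 0.9997). Hence R_4(10) > 2023, i.e. R_4(10) ≥ 2024.

Largest n = 2023; hence R_4(10) > 2023.


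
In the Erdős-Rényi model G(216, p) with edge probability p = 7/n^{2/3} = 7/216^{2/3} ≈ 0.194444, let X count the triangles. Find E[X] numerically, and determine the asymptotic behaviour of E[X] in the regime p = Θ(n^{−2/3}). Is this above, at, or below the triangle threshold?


Number of potential triangles: C(216, 3) = 1656360.
Each occurs with probability p³ ≈ (0.194444)³ ≈ 7.35168038e-03.
By linearity: E[X] = C(216, 3)·p³ ≈ 1656360 · 7.35168038e-03 ≈ 12177.029321.
Since α = 2/3 < 1, p = c/n^{2/3} ≫ 1/n is above the triangle threshold p ~ 1/n. Asymptotically E[X] ~ (c³/6)·n^{3(1−α)} = (7³/6)·n^{1} → ∞; triangles are abundant w.h.p.

E[X] ≈ 12177.029321; in regime p = Θ(1/n^{2/3}) E[X] diverges (above the triangle threshold p ~ 1/n).


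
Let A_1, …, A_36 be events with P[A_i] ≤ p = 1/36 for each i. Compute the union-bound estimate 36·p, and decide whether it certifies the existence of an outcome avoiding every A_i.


Union bound: P[∪_{i=1}^{36} A_i] ≤ Σ_i P[A_i] ≤ 36·p = 36·(1/36) = 1.
Numerically: 1 ≈ 1.0000.
Is 1 < 1? NO.
Since the bound 1 is ≥ 1, the union bound is uninformative here; it does NOT by itself certify existence.

36·p = 1 ≈ 1.0000; existence NOT certified by the union bound.


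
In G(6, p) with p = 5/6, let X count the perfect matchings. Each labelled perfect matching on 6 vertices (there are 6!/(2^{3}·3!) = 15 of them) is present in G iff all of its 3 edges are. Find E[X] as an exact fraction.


K_6 has 6!/(2^{3}·3!) = 15 labelled perfect matchings.
For each such perfect matching H, let X_H = 1 if all 3 edges of H are present in G. Then P[X_H = 1] = p^{3} = (5/6)^{3} = 125/216.
By linearity of expectation: E[X] = Σ_H E[X_H] = 15 · p^{3} = 15 · 125/216 = 625/72.
Numerically: E[X] ≈ 8.68056.

E[X] = 15 · (5/6)^{3} = 625/72 ≈ 8.68056.


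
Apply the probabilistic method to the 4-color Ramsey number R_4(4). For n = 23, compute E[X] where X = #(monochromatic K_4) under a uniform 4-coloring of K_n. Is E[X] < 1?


E[X] = C(23, 4) · 4^{1 − 6} = 8855 · 4^{−5} = 8855/1024.
As a reduced fraction: E[X] = 8855/1024 ≈ 8.647461.
Is E[X] < 1? NO.
Since E[X] ≥ 1, the first-moment bound is inconclusive at n = 23; it does NOT by itself certify R_4(4) > 23.

E[X] = 8855/1024 ≈ 8.647461; E[X] ≥ 1; first-moment method inconclusive here.


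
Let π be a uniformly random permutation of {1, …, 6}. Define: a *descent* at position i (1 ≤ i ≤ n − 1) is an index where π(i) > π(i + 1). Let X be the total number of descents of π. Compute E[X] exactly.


Write X = Σ X_I over i = 1, …, 5, with X_I the indicator of one descent.
There are 5 indicators.
For each fixed i, the pair (π(i), π(i+1)) is a uniformly random ordered pair of distinct values from {1, …, 6}; by symmetry P[π(i) > π(i+1)] = 1/2.
By linearity: E[X] = 5 · (1/2) = (6 − 1) · (1/2) = 5/2 ≈ 2.50000.

E[X] = 5/2 = 2.50000.


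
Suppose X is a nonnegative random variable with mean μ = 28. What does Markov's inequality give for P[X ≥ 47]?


μ = E[X] = 28, a = 47.
Markov: P[X ≥ 47] ≤ μ/a = (28)/47 = 28/47.
Numerically: ≈ 0.596.
(Since a = 47 > μ = 28.000, the bound 28/47 is < 1 and informative.)

P[X ≥ 47] ≤ 28/47 ≈ 0.596.


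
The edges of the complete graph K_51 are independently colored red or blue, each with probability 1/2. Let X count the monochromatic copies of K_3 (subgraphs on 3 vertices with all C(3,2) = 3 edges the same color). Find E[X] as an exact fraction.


Let X = Σ_S X_S over the C(51, 3) = 20825 subsets S of size 3, where X_S = 1 if the K_3 on S is monochromatic.
For a fixed S, the K_3 on S has C(3, 2) = 3 edges. P[all 3 edges red] = (1/2)^3, and likewise for blue, so P[monochromatic] = 2·(1/2)^3 = 2^{1 − 3} = 1/4.
Summing: E[X] = C(51, 3) · 2^{1 − 3} = 20825 · 1/4 = 20825/4.
Numerically: E[X] ≈ 5206.250.

E[X] = C(51,3)·2^(1−C(3,2)) = 20825/4 ≈ 5206.250.


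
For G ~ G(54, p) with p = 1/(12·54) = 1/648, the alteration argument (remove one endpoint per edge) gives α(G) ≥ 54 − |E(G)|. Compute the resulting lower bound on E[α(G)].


E[|E(G)|] = C(54, 2)·p = 1431 · (1/648) = 53/24.
E[α(G)] ≥ n − E[|E(G)|] = 54 − 53/24 = 1243/24.
Numerically: ≈ 51.791667.
(This is only a lower bound; the true E[α(G)] may be larger.)

E[α(G)] ≥ 1243/24 ≈ 51.791667.


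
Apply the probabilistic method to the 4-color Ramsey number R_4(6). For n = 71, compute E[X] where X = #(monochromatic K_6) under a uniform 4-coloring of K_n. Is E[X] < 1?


E[X] = C(71, 6) · 4^{1 − 15} = 143218999 · 4^{−14} = 143218999/268435456.
As a reduced fraction: E[X] = 143218999/268435456 ≈ 0.53353.
Is E[X] < 1? YES.
Since E[X] < 1, there exists a 4-coloring of K_{71} with no monochromatic K_6; hence R_4(6) > 71.

E[X] = 143218999/268435456 ≈ 0.53353; E[X] < 1, so R_4(6) > 71.


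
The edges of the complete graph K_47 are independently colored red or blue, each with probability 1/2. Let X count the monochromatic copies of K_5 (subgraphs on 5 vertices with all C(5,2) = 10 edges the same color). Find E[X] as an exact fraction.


Let X = Σ_S X_S over the C(47, 5) = 1533939 subsets S of size 5, where X_S = 1 if the K_5 on S is monochromatic.
For a fixed S, the K_5 on S has C(5, 2) = 10 edges. P[all 10 edges red] = (1/2)^10, and likewise for blue, so P[monochromatic] = 2·(1/2)^10 = 2^{1 − 10} = 1/512.
By linearity of expectation: E[X] = C(47, 5) · 2^{1 − 10} = 1533939 · 1/512 = 1533939/512.
Numerically: E[X] ≈ 2995.974609.

E[X] = C(47,5)·2^(1−C(5,2)) = 1533939/512 ≈ 2995.974609.


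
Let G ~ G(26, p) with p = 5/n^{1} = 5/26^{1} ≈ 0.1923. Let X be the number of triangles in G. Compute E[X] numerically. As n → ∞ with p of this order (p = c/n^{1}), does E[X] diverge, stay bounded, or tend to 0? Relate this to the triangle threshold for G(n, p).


Number of potential triangles: C(26, 3) = 2600.
Each occurs with probability p³ ≈ (0.1923)³ ≈ 7.111971e-03.
By linearity: E[X] = C(26, 3)·p³ ≈ 2600 · 7.111971e-03 ≈ 18.4911.
Here α = 1, so p = 5/n is exactly at the triangle threshold p ~ 1/n. Asymptotically E[X] → c³/6 = 5³/6 = 125/6 ≈ 20.8333, a bounded constant. In this regime the triangle count is asymptotically Poisson(c³/6).

E[X] ≈ 18.4911; in regime p = Θ(1/n^{1}) E[X] stays bounded (at the triangle threshold p ~ 1/n).


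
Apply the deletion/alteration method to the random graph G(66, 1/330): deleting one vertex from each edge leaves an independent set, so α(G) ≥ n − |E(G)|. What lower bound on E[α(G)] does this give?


E[|E(G)|] = C(66, 2)·p = 2145 · (1/330) = 13/2.
E[α(G)] ≥ n − E[|E(G)|] = 66 − 13/2 = 119/2.
Numerically: ≈ 59.5000.
(This is only a lower bound; the true E[α(G)] may be larger.)

E[α(G)] ≥ 119/2 ≈ 59.5000.


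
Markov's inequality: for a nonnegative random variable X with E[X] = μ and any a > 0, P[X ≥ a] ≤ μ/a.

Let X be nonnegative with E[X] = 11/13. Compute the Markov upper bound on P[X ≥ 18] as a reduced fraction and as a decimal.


μ = E[X] = 11/13, a = 18.
Markov: P[X ≥ 18] ≤ μ/a = (11/13)/18 = 11/234.
Numerically: ≈ 0.0470.
(Since a = 18 > μ = 0.8462, the bound 11/234 is < 1 and informative.)

P[X ≥ 18] ≤ 11/234 ≈ 0.0470.


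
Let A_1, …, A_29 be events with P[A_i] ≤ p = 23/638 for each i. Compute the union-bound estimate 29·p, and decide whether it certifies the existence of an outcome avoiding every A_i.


Union bound: P[∪_{i=1}^{29} A_i] ≤ Σ_i P[A_i] ≤ 29·p = 29·(23/638) = 23/22.
Numerically: 23/22 ≈ 1.0454545.
Is 23/22 < 1? NO.
Since the bound 23/22 is ≥ 1, the union bound is uninformative here; it does NOT by itself certify existence.

29·p = 23/22 ≈ 1.0454545; existence NOT certified by the union bound.


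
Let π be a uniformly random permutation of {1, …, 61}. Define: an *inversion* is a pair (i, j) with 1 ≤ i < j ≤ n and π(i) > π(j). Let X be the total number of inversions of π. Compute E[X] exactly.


Write X = Σ X_I over the C(61, 2) = 1830 pairs i < j, with X_I the indicator of one inversion.
There are 1830 indicators.
For each fixed pair i < j, the values π(i) and π(j) are two distinct elements of {1, …, 61} in uniformly random order; by symmetry P[π(i) > π(j)] = 1/2.
By linearity: E[X] = 1830 · (1/2) = C(61, 2) · (1/2) = 1830/2 = 915 ≈ 915.00000.

E[X] = 915 = 915.00000.


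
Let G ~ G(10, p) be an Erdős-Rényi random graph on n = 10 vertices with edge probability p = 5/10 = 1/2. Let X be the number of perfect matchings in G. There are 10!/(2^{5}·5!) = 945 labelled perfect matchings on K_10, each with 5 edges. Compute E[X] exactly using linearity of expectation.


K_10 has 10!/(2^{5}·5!) = 945 labelled perfect matchings.
For each such perfect matching H, let X_H = 1 if all 5 edges of H are present in G. Then P[X_H = 1] = p^{5} = (1/2)^{5} = 1/32.
By linearity of expectation: E[X] = Σ_H E[X_H] = 945 · p^{5} = 945 · 1/32 = 945/32.
Numerically: E[X] ≈ 29.53.

E[X] = 945 · (1/2)^{5} = 945/32 ≈ 29.53.


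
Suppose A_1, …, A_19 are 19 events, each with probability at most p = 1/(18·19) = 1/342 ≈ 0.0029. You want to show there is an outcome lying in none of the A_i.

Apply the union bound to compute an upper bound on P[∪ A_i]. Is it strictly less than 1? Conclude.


Union bound: P[∪_{i=1}^{19} A_i] ≤ Σ_i P[A_i] ≤ 19·p = 19·(1/342) = 1/18.
Numerically: 1/18 ≈ 0.0556.
Is 1/18 < 1? YES.
Since P[∪ A_i] ≤ 1/18 < 1, the complement has P[∩ A_i^c] ≥ 1 − 1/18 = 17/18 > 0, so some outcome avoids every A_i.

19·p = 1/18 ≈ 0.0556; existence CERTIFIED by the union bound.


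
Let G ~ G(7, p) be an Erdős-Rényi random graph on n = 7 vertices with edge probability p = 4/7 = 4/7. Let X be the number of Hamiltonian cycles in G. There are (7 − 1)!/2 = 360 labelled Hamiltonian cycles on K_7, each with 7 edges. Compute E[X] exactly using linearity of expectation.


K_7 has (7 − 1)!/2 = 360 labelled Hamiltonian cycles.
For each such Hamiltonian cycle H, let X_H = 1 if all 7 edges of H are present in G. Then P[X_H = 1] = p^{7} = (4/7)^{7} = 16384/823543.
By linearity of expectation: E[X] = Σ_H E[X_H] = 360 · p^{7} = 360 · 16384/823543 = 5898240/823543.
Numerically: E[X] ≈ 7.162.

E[X] = 360 · (4/7)^{7} = 5898240/823543 ≈ 7.162.


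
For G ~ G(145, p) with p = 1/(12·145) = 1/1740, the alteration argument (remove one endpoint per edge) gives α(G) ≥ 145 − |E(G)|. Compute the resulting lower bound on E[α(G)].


E[|E(G)|] = C(145, 2)·p = 10440 · (1/1740) = 6.
E[α(G)] ≥ n − E[|E(G)|] = 145 − 6 = 139.
Numerically: ≈ 139.00000.
(This is only a lower bound; the true E[α(G)] may be larger.)

E[α(G)] ≥ 139 ≈ 139.00000.


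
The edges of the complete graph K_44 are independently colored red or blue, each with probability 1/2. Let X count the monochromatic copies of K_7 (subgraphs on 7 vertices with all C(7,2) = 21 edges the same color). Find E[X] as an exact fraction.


Let X = Σ_S X_S over the C(44, 7) = 38320568 subsets S of size 7, where X_S = 1 if the K_7 on S is monochromatic.
For a fixed S, the K_7 on S has C(7, 2) = 21 edges. P[all 21 edges red] = (1/2)^21, and likewise for blue, so P[monochromatic] = 2·(1/2)^21 = 2^{1 − 21} = 1/1048576.
Summing: E[X] = C(44, 7) · 2^{1 − 21} = 38320568 · 1/1048576 = 4790071/131072.
Numerically: E[X] ≈ 36.545.

E[X] = C(44,7)·2^(1−C(7,2)) = 4790071/131072 ≈ 36.545.


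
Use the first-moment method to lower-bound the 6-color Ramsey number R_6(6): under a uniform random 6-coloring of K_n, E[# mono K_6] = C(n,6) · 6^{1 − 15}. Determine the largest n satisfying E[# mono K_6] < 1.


We need C(n, 6) · 6^{1 − 15} < 1, i.e. C(n, 6) < 6^{15 − 1} = 78364164096.
Check values of n near the boundary:
  n = 192: C(192, 6) = 64300886496; 64300886496 < 78364164096? YES
  n = 193: C(193, 6) = 66364016544; 66364016544 < 78364164096? YES
  n = 194: C(194, 6) = 68482017072; 68482017072 < 78364164096? YES
  n = 195: C(195, 6) = 70656049360; 70656049360 < 78364164096? YES
  n = 196: C(196, 6) = 72887293024; 72887293024 < 78364164096? YES
  n = 197: C(197, 6) = 75176946208; 75176946208 < 78364164096? YES
  n = 198: C(198, 6) = 77526225777; 77526225777 < 78364164096? YES
  n = 199: C(199, 6) = 79936367511; 79936367511 < 78364164096? NO
  n = 200: C(200, 6) = 82408626300; 82408626300 < 78364164096? NO
  n = 201: C(201, 6) = 84944276340; 84944276340 < 78364164096? NO
The largest n with C(n, 6) < 78364164096 is n = 198 (where E[X] = 25842075259/26121388032 ≈ 0.989). Hence R_6(6) > 198, i.e. R_6(6) ≥ 199.

Largest n = 198; hence R_6(6) > 198.


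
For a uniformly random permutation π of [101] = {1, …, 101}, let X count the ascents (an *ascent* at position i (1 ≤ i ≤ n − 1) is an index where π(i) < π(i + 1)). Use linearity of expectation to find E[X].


Write X = Σ X_I over i = 1, …, 100, with X_I the indicator of one ascent.
There are 100 indicators.
For each fixed i, the pair (π(i), π(i+1)) is a uniformly random ordered pair of distinct values from {1, …, 101}; by symmetry P[π(i) < π(i+1)] = 1/2.
By linearity: E[X] = 100 · (1/2) = (101 − 1) · (1/2) = 50 ≈ 50.000.

E[X] = 50 = 50.000.


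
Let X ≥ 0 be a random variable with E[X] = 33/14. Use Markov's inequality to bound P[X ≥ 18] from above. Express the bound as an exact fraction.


μ = E[X] = 33/14, a = 18.
Markov: P[X ≥ 18] ≤ μ/a = (33/14)/18 = 11/84.
Numerically: ≈ 0.130952.
(Since a = 18 > μ = 2.357143, the bound 11/84 is < 1 and informative.)

P[X ≥ 18] ≤ 11/84 ≈ 0.130952.


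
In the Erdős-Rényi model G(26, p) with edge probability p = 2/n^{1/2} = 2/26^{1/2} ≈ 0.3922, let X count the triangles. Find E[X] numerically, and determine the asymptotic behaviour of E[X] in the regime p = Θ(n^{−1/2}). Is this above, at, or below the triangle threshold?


Number of potential triangles: C(26, 3) = 2600.
Each occurs with probability p³ ≈ (0.3922)³ ≈ 6.034343e-02.
By linearity: E[X] = C(26, 3)·p³ ≈ 2600 · 6.034343e-02 ≈ 156.8929.
Since α = 1/2 < 1, p = c/n^{1/2} ≫ 1/n is above the triangle threshold p ~ 1/n. Asymptotically E[X] ~ (c³/6)·n^{3(1−α)} = (2³/6)·n^{1.5} → ∞; triangles are abundant w.h.p.

E[X] ≈ 156.8929; in regime p = Θ(1/n^{1/2}) E[X] diverges (above the triangle threshold p ~ 1/n).


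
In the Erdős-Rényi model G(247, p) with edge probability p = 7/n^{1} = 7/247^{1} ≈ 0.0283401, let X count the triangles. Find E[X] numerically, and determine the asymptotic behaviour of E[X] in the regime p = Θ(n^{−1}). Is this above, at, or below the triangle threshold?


Number of potential triangles: C(247, 3) = 2481115.
Each occurs with probability p³ ≈ (0.0283401)³ ≈ 2.27616248e-05.
By linearity: E[X] = C(247, 3)·p³ ≈ 2481115 · 2.27616248e-05 ≈ 56.474209.
Here α = 1, so p = 7/n is exactly at the triangle threshold p ~ 1/n. Asymptotically E[X] → c³/6 = 7³/6 = 343/6 ≈ 57.166667, a bounded constant. In this regime the triangle count is asymptotically Poisson(c³/6).

E[X] ≈ 56.474209; in regime p = Θ(1/n^{1}) E[X] stays bounded (at the triangle threshold p ~ 1/n).


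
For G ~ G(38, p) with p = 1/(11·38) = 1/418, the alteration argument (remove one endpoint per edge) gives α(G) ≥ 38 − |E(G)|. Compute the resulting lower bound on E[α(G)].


E[|E(G)|] = C(38, 2)·p = 703 · (1/418) = 37/22.
E[α(G)] ≥ n − E[|E(G)|] = 38 − 37/22 = 799/22.
Numerically: ≈ 36.31818.
(This is only a lower bound; the true E[α(G)] may be larger.)

E[α(G)] ≥ 799/22 ≈ 36.31818.


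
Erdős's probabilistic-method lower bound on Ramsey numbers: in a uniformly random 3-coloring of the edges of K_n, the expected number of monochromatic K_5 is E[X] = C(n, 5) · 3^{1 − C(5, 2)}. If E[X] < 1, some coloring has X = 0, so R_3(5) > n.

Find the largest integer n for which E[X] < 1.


We need C(n, 5) · 3^{1 − 10} < 1, i.e. C(n, 5) < 3^{10 − 1} = 19683.
Check values of n near the boundary:
  n = 16: C(16, 5) = 4368; 4368 < 19683? YES
  n = 17: C(17, 5) = 6188; 6188 < 19683? YES
  n = 18: C(18, 5) = 8568; 8568 < 19683? YES
  n = 19: C(19, 5) = 11628; 11628 < 19683? YES
  n = 20: C(20, 5) = 15504; 15504 < 19683? YES
  n = 21: C(21, 5) = 20349; 20349 < 19683? NO
  n = 22: C(22, 5) = 26334; 26334 < 19683? NO
  n = 23: C(23, 5) = 33649; 33649 < 19683? NO
The largest n with C(n, 5) < 19683 is n = 20 (where E[X] = 5168/6561 ≈ 0.787685). Hence R_3(5) > 20, i.e. R_3(5) ≥ 21.

Largest n = 20; hence R_3(5) > 20.


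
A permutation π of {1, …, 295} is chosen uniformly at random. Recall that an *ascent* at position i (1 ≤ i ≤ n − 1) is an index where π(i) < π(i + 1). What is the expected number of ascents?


Write X = Σ X_I over i = 1, …, 294, with X_I the indicator of one ascent.
There are 294 indicators.
For each fixed i, the pair (π(i), π(i+1)) is a uniformly random ordered pair of distinct values from {1, …, 295}; by symmetry P[π(i) < π(i+1)] = 1/2.
By linearity: E[X] = 294 · (1/2) = (295 − 1) · (1/2) = 147 ≈ 147.000.

E[X] = 147 = 147.000.


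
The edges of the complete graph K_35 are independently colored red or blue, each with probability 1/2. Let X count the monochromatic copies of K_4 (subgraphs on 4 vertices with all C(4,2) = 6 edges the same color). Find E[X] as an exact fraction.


Let X = Σ_S X_S over the C(35, 4) = 52360 subsets S of size 4, where X_S = 1 if the K_4 on S is monochromatic.
For a fixed S, the K_4 on S has C(4, 2) = 6 edges. P[all 6 edges red] = (1/2)^6, and likewise for blue, so P[monochromatic] = 2·(1/2)^6 = 2^{1 − 6} = 1/32.
Summing: E[X] = C(35, 4) · 2^{1 − 6} = 52360 · 1/32 = 6545/4.
Numerically: E[X] ≈ 1636.250000.

E[X] = C(35,4)·2^(1−C(4,2)) = 6545/4 ≈ 1636.250000.


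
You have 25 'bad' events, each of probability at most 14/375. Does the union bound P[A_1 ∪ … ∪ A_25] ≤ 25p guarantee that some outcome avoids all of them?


Union bound: P[∪_{i=1}^{25} A_i] ≤ Σ_i P[A_i] ≤ 25·p = 25·(14/375) = 14/15.
Numerically: 14/15 ≈ 0.9333333.
Is 14/15 < 1? YES.
Since P[∪ A_i] ≤ 14/15 < 1, the complement has P[∩ A_i^c] ≥ 1 − 14/15 = 1/15 > 0, so some outcome avoids every A_i.

25·p = 14/15 ≈ 0.9333333; existence CERTIFIED by the union bound.
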